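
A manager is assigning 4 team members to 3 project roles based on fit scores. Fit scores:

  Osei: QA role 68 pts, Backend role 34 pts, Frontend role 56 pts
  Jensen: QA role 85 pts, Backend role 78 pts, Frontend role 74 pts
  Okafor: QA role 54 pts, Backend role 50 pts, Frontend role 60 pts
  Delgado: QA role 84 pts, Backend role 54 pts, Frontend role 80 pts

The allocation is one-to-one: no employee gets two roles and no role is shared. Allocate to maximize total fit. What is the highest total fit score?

Maximum total: 226 pts

Treat this as an assignment problem: match each employee to one role.
Optimal: Osei→QA role (68 pts), Jensen→Backend role (78 pts), Delgado→Frontend role (80 pts) — total 68+78+80 = 226 pts.
Max-entry greedy (repeatedly take the single best remaining cell) gives 215 pts, worse by 11.
Next-best assignment: Delgado→QA role, Jensen→Backend role, Okafor→Frontend role = 222 pts.
No other one-to-one assignment exceeds 226 pts.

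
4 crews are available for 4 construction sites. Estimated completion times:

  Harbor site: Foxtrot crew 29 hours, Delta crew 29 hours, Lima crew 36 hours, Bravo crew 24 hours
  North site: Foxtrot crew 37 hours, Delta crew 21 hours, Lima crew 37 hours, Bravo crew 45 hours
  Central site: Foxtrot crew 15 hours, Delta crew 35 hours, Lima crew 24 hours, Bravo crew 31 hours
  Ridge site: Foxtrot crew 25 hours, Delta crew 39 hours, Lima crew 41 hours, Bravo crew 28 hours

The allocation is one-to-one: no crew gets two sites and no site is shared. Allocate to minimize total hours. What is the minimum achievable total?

Optimal: Foxtrot crew→Ridge site (25 hours), Delta crew→North site (21 hours), Lima crew→Central site (24 hours), Bravo crew→Harbor site (24 hours) — total 25+21+24+24 = 94 hours.
Row-greedy (each crew in turn takes its cheapest remaining site) gives 100 hours, worse by 6.
Every other assignment is strictly worse.

Minimum total: 94 hours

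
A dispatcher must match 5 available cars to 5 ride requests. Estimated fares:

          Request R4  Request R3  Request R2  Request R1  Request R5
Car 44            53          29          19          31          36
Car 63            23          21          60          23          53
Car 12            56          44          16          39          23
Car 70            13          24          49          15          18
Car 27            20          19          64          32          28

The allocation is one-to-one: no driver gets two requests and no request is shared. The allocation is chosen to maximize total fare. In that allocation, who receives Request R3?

Optimal: Car 44→Request R4 ($53), Car 63→Request R5 ($53), Car 12→Request R1 ($39), Car 70→Request R3 ($24), Car 27→Request R2 ($64) — total 53+53+39+24+64 = $233.
Max-entry greedy (repeatedly take the single best remaining cell) gives $228, worse by 5.
Car 70's own top request is Request R2 ($49), but forcing Car 70→Request R2 and reassigning the rest optimally gives only $231 — worse by 2.

Car 70 receives Request R3.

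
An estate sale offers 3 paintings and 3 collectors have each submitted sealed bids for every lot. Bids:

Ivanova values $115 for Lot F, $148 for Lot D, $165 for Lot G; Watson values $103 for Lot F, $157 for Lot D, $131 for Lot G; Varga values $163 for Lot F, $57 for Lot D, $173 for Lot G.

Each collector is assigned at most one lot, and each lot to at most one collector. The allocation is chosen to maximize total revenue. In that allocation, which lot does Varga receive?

Varga receives Lot F.

This is the linear assignment problem.
Optimal: Ivanova→Lot G ($165), Watson→Lot D ($157), Varga→Lot F ($163) — total 165+157+163 = $485.
Max-entry greedy (repeatedly take the single best remaining cell) gives $445, worse by 40.
Next-best assignment: Ivanova→Lot F, Watson→Lot D, Varga→Lot G = $445.
Every other assignment is strictly worse.
Varga's own top lot is Lot G ($173), but forcing Varga→Lot G and reassigning the rest optimally gives only $445 — worse by 40.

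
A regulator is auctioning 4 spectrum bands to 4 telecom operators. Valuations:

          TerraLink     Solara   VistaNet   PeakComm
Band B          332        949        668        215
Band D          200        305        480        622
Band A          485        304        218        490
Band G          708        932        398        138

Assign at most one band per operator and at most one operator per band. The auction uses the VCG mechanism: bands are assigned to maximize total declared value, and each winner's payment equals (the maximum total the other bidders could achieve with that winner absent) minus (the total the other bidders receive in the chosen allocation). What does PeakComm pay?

Efficient allocation: TerraLink→Band A ($485M), Solara→Band G ($932M), VistaNet→Band B ($668M), PeakComm→Band D ($622M); total welfare W = $2707M.
PeakComm receives Band D at value $622M, so the others get W − 622 = $2085M.
Without PeakComm: best allocation of the remaining 3 bidders over all 4 bands is TerraLink→Band G ($708M), Solara→Band B ($949M), VistaNet→Band D ($480M), total $2137M.
VCG payment = (others' best without PeakComm) − (others' welfare with PeakComm) = 2137 − 2085 = $52M.

PeakComm pays $52M.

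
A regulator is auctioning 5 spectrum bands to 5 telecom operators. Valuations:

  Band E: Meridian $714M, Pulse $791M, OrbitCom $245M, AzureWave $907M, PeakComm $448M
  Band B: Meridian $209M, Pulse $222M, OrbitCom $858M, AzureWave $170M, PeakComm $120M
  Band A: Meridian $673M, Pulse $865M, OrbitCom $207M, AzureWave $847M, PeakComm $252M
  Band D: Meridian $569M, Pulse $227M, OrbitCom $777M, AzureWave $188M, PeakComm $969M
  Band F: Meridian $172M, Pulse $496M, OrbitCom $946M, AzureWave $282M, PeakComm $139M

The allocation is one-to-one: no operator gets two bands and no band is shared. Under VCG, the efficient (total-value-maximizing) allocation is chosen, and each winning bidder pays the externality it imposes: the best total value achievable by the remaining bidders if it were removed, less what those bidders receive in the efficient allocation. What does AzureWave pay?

AzureWave pays $498M.

Efficient allocation: Meridian→Band A ($673M), Pulse→Band F ($496M), OrbitCom→Band B ($858M), AzureWave→Band E ($907M), PeakComm→Band D ($969M); total welfare W = $3903M.
AzureWave receives Band E at value $907M, so the others get W − 907 = $2996M.
Without AzureWave: best allocation of the remaining 4 bidders over all 5 bands is Meridian→Band E ($714M), Pulse→Band A ($865M), OrbitCom→Band F ($946M), PeakComm→Band D ($969M), total $3494M.
VCG payment = (others' best without AzureWave) − (others' welfare with AzureWave) = 3494 − 2996 = $498M.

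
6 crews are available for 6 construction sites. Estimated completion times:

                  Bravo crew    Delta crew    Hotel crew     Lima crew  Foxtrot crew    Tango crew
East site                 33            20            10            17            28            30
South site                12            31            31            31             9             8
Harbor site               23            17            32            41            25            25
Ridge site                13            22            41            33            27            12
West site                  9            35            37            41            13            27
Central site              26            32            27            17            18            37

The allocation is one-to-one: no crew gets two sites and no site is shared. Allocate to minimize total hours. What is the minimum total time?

Treat this as an assignment problem: match each crew to one site.
Optimal: Bravo crew→West site (9 hours), Delta crew→Harbor site (17 hours), Hotel crew→East site (10 hours), Lima crew→Central site (17 hours), Foxtrot crew→South site (9 hours), Tango crew→Ridge site (12 hours) — total 9+17+10+17+9+12 = 74 hours.
Min-entry greedy (repeatedly take the single cheapest remaining cell) gives 88 hours, worse by 14.
Next-best assignment: Bravo crew→Ridge site, Delta crew→Harbor site, Hotel crew→East site, Lima crew→Central site, Foxtrot crew→West site, Tango crew→South site = 78 hours.
No other one-to-one assignment undercuts 74 hours.

Min total: 74 hours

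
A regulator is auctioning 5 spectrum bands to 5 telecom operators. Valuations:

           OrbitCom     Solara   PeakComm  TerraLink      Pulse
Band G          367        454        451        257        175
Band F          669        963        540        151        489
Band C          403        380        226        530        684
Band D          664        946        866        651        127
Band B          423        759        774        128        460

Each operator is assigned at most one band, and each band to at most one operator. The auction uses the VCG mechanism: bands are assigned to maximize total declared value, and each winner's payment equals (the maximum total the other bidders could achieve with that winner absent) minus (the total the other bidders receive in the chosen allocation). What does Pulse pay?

Pulse pays $176M.

Efficient allocation: OrbitCom→Band G ($367M), Solara→Band F ($963M), PeakComm→Band B ($774M), TerraLink→Band D ($651M), Pulse→Band C ($684M); total welfare W = $3439M.
Pulse receives Band C at value $684M, so the others get W − 684 = $2755M.
Without Pulse: best allocation of the remaining 4 bidders over all 5 bands is OrbitCom→Band D ($664M), Solara→Band F ($963M), PeakComm→Band B ($774M), TerraLink→Band C ($530M), total $2931M.
VCG payment = (others' best without Pulse) − (others' welfare with Pulse) = 2931 − 2755 = $176M.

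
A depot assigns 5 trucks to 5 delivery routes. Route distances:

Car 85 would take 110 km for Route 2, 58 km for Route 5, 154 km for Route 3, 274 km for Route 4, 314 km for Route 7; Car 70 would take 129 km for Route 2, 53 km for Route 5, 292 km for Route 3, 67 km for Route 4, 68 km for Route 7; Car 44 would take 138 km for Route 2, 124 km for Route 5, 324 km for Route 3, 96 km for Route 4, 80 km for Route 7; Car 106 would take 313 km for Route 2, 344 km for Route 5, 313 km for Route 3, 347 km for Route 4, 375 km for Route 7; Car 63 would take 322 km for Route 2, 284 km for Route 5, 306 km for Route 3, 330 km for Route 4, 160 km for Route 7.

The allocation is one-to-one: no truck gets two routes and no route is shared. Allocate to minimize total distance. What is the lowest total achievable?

This is a one-to-one assignment (minimum-cost bipartite matching).
Optimal: Car 85→Route 2 (110 km), Car 70→Route 5 (53 km), Car 44→Route 4 (96 km), Car 106→Route 3 (313 km), Car 63→Route 7 (160 km) — total 110+53+96+313+160 = 732 km.
Row-greedy (each truck in turn takes its cheapest remaining route) gives 824 km, worse by 92.
Swapping Car 85↔Car 106 (Car 85→Route 3 154 km, Car 106→Route 2 313 km) adds 44.

Min total: 732 km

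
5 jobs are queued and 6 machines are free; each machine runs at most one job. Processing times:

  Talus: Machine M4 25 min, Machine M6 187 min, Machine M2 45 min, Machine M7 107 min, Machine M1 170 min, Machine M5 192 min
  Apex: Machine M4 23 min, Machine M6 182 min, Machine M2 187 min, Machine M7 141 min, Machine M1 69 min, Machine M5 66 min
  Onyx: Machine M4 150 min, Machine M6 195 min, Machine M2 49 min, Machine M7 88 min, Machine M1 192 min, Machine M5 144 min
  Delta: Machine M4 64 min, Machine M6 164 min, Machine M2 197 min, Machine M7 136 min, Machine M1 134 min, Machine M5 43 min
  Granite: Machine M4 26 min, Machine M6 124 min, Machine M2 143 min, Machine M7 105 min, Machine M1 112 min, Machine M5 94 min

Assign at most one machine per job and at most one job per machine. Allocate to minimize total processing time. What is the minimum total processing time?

Optimal: Talus→Machine M2 (45 min), Apex→Machine M1 (69 min), Onyx→Machine M7 (88 min), Delta→Machine M5 (43 min), Granite→Machine M4 (26 min) — total 45+69+88+43+26 = 271 min.

Minimum total: 271 min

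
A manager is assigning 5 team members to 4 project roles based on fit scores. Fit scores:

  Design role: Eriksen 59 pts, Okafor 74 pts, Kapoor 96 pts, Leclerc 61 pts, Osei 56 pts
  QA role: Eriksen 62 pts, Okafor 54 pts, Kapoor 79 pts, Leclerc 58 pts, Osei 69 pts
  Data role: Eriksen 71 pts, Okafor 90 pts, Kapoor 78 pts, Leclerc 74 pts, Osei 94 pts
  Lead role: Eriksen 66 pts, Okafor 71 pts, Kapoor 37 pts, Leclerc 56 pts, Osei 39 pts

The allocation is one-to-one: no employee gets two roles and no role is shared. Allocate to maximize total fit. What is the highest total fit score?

Max total: 323 pts

This is the linear assignment problem.
Optimal: Kapoor→Design role (96 pts), Eriksen→QA role (62 pts), Osei→Data role (94 pts), Okafor→Lead role (71 pts) — total 96+62+94+71 = 323 pts.
Row-greedy (each employee in turn takes its best remaining role) gives 280 pts, worse by 43.
Next-best assignment: Kapoor→Design role, Osei→QA role, Okafor→Data role, Eriksen→Lead role = 321 pts.
Checked against all permutations: 323 pts is optimal.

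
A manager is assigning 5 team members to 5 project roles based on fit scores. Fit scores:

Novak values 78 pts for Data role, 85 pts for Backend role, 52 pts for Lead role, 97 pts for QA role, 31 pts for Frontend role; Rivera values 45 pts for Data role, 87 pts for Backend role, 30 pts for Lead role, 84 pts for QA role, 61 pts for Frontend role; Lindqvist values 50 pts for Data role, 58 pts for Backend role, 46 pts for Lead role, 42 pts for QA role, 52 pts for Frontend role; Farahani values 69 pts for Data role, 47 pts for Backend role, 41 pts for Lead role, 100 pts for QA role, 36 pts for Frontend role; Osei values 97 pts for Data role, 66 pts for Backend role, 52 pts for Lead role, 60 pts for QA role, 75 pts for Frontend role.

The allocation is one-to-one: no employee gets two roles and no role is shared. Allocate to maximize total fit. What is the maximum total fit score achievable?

Maximum total: 389 pts

Optimal: Novak→Backend role (85 pts), Rivera→Frontend role (61 pts), Lindqvist→Lead role (46 pts), Farahani→QA role (100 pts), Osei→Data role (97 pts) — total 85+61+46+100+97 = 389 pts.
Max-entry greedy (repeatedly take the single best remaining cell) gives 388 pts, worse by 1.
Every other assignment is strictly worse.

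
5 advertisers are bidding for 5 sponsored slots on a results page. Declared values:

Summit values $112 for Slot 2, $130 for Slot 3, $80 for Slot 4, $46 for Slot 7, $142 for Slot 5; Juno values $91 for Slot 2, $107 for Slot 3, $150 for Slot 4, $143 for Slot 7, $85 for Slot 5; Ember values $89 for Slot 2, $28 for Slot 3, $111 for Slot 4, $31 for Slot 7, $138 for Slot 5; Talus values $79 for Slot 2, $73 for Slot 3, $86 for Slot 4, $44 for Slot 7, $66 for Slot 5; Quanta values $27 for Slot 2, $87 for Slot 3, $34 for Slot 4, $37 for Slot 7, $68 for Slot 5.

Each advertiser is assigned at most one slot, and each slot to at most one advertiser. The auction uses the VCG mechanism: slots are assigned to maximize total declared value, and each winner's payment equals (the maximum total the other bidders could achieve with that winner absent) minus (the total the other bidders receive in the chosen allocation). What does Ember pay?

Ember pays $30.

Efficient allocation: Summit→Slot 2 ($112), Juno→Slot 7 ($143), Ember→Slot 5 ($138), Talus→Slot 4 ($86), Quanta→Slot 3 ($87); total welfare W = $566.
Ember receives Slot 5 at value $138, so the others get W − 138 = $428.
Without Ember: best allocation of the remaining 4 bidders over all 5 slots is Summit→Slot 5 ($142), Juno→Slot 4 ($150), Talus→Slot 2 ($79), Quanta→Slot 3 ($87), total $458.
VCG payment = (others' best without Ember) − (others' welfare with Ember) = 458 − 428 = $30.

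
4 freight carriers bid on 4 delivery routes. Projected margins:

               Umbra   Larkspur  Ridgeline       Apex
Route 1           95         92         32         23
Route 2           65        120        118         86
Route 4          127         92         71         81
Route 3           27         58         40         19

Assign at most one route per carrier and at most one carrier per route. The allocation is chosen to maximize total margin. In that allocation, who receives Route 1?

Larkspur receives Route 1.

Optimal: Umbra→Route 4 ($127k), Larkspur→Route 1 ($92k), Ridgeline→Route 2 ($118k), Apex→Route 3 ($19k) — total 127+92+118+19 = $356k.
Max-entry greedy (repeatedly take the single best remaining cell) gives $310k, worse by 46.
Swapping Apex↔Ridgeline (Apex→Route 2 $86k, Ridgeline→Route 3 $40k) loses 11.
Checked against all permutations: $356k is optimal.
Larkspur's own top route is Route 2 ($120k), but forcing Larkspur→Route 2 and reassigning the rest optimally gives only $336k — worse by 20.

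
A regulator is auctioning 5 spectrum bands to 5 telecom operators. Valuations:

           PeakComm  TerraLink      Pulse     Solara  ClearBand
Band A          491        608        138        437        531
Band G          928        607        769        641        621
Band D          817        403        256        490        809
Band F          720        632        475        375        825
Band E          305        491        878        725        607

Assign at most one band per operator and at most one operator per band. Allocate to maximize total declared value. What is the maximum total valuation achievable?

Max total: $3769M

This is a one-to-one assignment (maximum-weight bipartite matching).
Optimal: PeakComm→Band D ($817M), TerraLink→Band A ($608M), Pulse→Band E ($878M), Solara→Band G ($641M), ClearBand→Band F ($825M) — total 817+608+878+641+825 = $3769M.
Row-greedy (each operator in turn takes its best remaining band) gives $3459M, worse by 310.
Next-best assignment: PeakComm→Band D, TerraLink→Band A, Pulse→Band G, Solara→Band E, ClearBand→Band F = $3744M.
Swapping ClearBand↔Solara (ClearBand→Band G $621M, Solara→Band F $375M) loses 470.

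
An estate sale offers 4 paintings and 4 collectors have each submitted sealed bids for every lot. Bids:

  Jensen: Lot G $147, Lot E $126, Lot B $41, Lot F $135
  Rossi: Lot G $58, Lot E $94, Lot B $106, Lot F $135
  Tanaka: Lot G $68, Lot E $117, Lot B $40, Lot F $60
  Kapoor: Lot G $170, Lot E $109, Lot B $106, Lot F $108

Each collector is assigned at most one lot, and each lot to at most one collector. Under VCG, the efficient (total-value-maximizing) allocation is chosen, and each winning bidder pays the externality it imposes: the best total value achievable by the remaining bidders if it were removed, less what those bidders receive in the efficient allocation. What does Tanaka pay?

Tanaka pays $20.

Efficient allocation: Jensen→Lot F ($135), Rossi→Lot B ($106), Tanaka→Lot E ($117), Kapoor→Lot G ($170); total welfare W = $528.
Tanaka receives Lot E at value $117, so the others get W − 117 = $411.
Without Tanaka: best allocation of the remaining 3 bidders over all 4 lots is Jensen→Lot E ($126), Rossi→Lot F ($135), Kapoor→Lot G ($170), total $431.
VCG payment = (others' best without Tanaka) − (others' welfare with Tanaka) = 431 − 411 = $20.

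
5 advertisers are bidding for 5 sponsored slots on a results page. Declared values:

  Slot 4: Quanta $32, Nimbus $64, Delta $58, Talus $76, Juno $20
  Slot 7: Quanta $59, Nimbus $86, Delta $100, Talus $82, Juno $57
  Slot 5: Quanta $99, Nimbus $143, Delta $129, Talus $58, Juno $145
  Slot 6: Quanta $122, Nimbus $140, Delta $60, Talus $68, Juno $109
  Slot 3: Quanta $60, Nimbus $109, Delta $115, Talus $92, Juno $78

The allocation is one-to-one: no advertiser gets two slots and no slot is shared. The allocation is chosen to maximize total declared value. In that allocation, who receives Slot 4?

Optimal: Quanta→Slot 6 ($122), Nimbus→Slot 3 ($109), Delta→Slot 7 ($100), Talus→Slot 4 ($76), Juno→Slot 5 ($145) — total 122+109+100+76+145 = $552.
Swapping Nimbus↔Quanta (Nimbus→Slot 6 $140, Quanta→Slot 3 $60) loses 31.
Talus's own top slot is Slot 3 ($92), but forcing Talus→Slot 3 and reassigning the rest optimally gives only $523 — worse by 29.

Talus receives Slot 4.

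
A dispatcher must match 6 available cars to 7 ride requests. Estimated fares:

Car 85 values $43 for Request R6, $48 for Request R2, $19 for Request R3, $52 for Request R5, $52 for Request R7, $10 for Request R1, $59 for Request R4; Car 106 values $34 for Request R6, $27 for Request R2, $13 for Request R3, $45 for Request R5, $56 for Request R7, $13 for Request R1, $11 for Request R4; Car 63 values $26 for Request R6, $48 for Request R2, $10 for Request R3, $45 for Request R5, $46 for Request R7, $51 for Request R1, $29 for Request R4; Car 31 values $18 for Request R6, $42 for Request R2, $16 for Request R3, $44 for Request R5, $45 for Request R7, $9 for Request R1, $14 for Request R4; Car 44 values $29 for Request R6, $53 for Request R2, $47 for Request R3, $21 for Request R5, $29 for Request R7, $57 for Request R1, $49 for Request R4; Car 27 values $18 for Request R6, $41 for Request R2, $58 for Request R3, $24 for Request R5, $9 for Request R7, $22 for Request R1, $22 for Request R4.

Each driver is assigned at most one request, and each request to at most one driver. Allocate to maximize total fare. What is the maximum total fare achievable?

Optimal: Car 85→Request R4 ($59), Car 106→Request R7 ($56), Car 63→Request R2 ($48), Car 31→Request R5 ($44), Car 44→Request R1 ($57), Car 27→Request R3 ($58) — total 59+56+48+44+57+58 = $322.
Row-greedy (each driver in turn takes its best remaining request) gives $321, worse by 1.
Next-best assignment: Car 85→Request R4, Car 106→Request R7, Car 63→Request R1, Car 31→Request R5, Car 44→Request R2, Car 27→Request R3 = $321.

Max total: $322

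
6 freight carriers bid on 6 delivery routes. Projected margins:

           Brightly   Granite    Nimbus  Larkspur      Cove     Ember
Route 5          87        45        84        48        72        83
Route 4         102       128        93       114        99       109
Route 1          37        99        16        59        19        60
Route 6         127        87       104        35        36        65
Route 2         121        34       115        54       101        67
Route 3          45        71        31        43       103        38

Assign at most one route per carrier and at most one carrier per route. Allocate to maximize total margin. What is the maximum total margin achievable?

Treat this as an assignment problem: match each carrier to one route.
Optimal: Brightly→Route 6 ($127k), Granite→Route 1 ($99k), Nimbus→Route 2 ($115k), Larkspur→Route 4 ($114k), Cove→Route 3 ($103k), Ember→Route 5 ($83k) — total 127+99+115+114+103+83 = $641k.
Next-best assignment: Brightly→Route 2, Granite→Route 1, Nimbus→Route 6, Larkspur→Route 4, Cove→Route 3, Ember→Route 5 = $624k.

Max total: $641k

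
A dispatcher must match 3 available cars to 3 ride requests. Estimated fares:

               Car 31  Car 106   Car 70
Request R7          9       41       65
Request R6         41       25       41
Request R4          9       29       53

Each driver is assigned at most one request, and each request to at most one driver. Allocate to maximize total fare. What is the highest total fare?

This is a one-to-one assignment (maximum-weight bipartite matching).
Optimal: Car 31→Request R6 ($41), Car 106→Request R7 ($41), Car 70→Request R4 ($53) — total 41+41+53 = $135.
Swapping Car 106↔Car 31 (Car 106→Request R6 $25, Car 31→Request R7 $9) loses 48.
Checked against all permutations: $135 is optimal.

Max total: $135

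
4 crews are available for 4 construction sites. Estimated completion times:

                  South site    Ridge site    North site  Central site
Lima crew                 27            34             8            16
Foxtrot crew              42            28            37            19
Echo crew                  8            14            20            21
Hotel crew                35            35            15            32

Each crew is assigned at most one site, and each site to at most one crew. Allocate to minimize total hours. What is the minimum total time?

Minimum total: 67 hours

This is the linear assignment problem.
Optimal: Lima crew→Central site (16 hours), Foxtrot crew→Ridge site (28 hours), Echo crew→South site (8 hours), Hotel crew→North site (15 hours) — total 16+28+8+15 = 67 hours.
Row-greedy (each crew in turn takes its cheapest remaining site) gives 70 hours, worse by 3.
No other one-to-one assignment undercuts 67 hours.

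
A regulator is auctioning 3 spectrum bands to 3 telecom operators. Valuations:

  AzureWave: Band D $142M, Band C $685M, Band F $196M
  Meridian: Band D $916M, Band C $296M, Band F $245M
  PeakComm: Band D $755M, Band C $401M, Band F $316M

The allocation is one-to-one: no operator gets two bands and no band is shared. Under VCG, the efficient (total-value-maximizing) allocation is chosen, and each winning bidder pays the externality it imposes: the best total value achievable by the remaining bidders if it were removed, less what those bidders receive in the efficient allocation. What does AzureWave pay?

AzureWave pays $85M.

Efficient allocation: AzureWave→Band C ($685M), Meridian→Band D ($916M), PeakComm→Band F ($316M); total welfare W = $1917M.
AzureWave receives Band C at value $685M, so the others get W − 685 = $1232M.
Without AzureWave: best allocation of the remaining 2 bidders over all 3 bands is Meridian→Band D ($916M), PeakComm→Band C ($401M), total $1317M.
VCG payment = (others' best without AzureWave) − (others' welfare with AzureWave) = 1317 − 1232 = $85M.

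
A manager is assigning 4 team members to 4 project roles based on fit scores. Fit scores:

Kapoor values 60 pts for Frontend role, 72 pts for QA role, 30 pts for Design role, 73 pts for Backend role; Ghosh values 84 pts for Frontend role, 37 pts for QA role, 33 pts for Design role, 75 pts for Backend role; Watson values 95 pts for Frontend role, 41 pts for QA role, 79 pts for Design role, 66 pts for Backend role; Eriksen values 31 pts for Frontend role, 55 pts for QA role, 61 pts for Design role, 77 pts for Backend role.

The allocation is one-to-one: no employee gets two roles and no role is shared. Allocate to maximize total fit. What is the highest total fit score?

Maximum total: 312 pts

Optimal: Kapoor→QA role (72 pts), Ghosh→Frontend role (84 pts), Watson→Design role (79 pts), Eriksen→Backend role (77 pts) — total 72+84+79+77 = 312 pts.
Column-greedy (each role in turn goes to its best remaining employee) gives 303 pts, worse by 9.
Next-best assignment: Kapoor→QA role, Ghosh→Backend role, Watson→Frontend role, Eriksen→Design role = 303 pts.
Swapping Ghosh↔Eriksen (Ghosh→Backend role 75 pts, Eriksen→Frontend role 31 pts) loses 55.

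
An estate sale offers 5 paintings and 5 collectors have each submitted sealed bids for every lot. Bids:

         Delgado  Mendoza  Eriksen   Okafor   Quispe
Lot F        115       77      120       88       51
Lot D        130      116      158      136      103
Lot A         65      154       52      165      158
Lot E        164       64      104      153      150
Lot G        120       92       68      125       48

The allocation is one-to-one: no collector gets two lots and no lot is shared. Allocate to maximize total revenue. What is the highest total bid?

This is the linear assignment problem.
Optimal: Delgado→Lot F ($115), Mendoza→Lot A ($154), Eriksen→Lot D ($158), Okafor→Lot G ($125), Quispe→Lot E ($150) — total 115+154+158+125+150 = $702.
Max-entry greedy (repeatedly take the single best remaining cell) gives $630, worse by 72.
Next-best assignment: Delgado→Lot E, Mendoza→Lot D, Eriksen→Lot F, Okafor→Lot G, Quispe→Lot A = $683.

Max total: $702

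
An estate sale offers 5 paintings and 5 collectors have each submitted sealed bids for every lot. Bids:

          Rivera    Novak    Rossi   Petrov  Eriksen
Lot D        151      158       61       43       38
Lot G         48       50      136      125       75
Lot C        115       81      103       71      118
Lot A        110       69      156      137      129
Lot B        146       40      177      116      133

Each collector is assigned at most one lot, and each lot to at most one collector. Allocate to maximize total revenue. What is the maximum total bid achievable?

Optimal: Rivera→Lot C ($115), Novak→Lot D ($158), Rossi→Lot B ($177), Petrov→Lot G ($125), Eriksen→Lot A ($129) — total 115+158+177+125+129 = $704.
Row-greedy (each collector in turn takes its best remaining lot) gives $621, worse by 83.

Maximum total: $704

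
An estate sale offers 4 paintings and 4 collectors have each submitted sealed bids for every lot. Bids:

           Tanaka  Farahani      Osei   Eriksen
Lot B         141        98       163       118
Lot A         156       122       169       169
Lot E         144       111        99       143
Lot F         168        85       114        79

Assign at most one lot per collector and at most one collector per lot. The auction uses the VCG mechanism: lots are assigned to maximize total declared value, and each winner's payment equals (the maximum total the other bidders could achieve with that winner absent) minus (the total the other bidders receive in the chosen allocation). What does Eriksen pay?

Eriksen pays $11.

Efficient allocation: Tanaka→Lot F ($168), Farahani→Lot E ($111), Osei→Lot B ($163), Eriksen→Lot A ($169); total welfare W = $611.
Eriksen receives Lot A at value $169, so the others get W − 169 = $442.
Without Eriksen: best allocation of the remaining 3 bidders over all 4 lots is Tanaka→Lot F ($168), Farahani→Lot A ($122), Osei→Lot B ($163), total $453.
VCG payment = (others' best without Eriksen) − (others' welfare with Eriksen) = 453 − 442 = $11.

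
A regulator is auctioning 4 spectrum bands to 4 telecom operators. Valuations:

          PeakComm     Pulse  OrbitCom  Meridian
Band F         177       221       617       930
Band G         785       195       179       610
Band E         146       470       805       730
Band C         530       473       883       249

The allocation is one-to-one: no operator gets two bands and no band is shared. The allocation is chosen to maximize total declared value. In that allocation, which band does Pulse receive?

Optimal: PeakComm→Band G ($785M), Pulse→Band E ($470M), OrbitCom→Band C ($883M), Meridian→Band F ($930M) — total 785+470+883+930 = $3068M.
Next-best assignment: PeakComm→Band G, Pulse→Band C, OrbitCom→Band E, Meridian→Band F = $2993M.
Swapping OrbitCom↔Meridian (OrbitCom→Band F $617M, Meridian→Band C $249M) loses 947.
Pulse's own top band is Band C ($473M), but forcing Pulse→Band C and reassigning the rest optimally gives only $2993M — worse by 75.

Pulse receives Band E.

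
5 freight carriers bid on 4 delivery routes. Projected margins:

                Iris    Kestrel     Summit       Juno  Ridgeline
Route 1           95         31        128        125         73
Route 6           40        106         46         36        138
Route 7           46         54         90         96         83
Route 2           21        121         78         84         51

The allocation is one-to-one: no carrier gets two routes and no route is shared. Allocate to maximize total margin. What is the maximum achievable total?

Treat this as an assignment problem: match each carrier to one route.
Optimal: Summit→Route 1 ($128k), Ridgeline→Route 6 ($138k), Juno→Route 7 ($96k), Kestrel→Route 2 ($121k) — total 128+138+96+121 = $483k.
Row-greedy (each carrier in turn takes its best remaining route) gives $342k, worse by 141.
Swapping Kestrel↔Summit (Kestrel→Route 1 $31k, Summit→Route 2 $78k) loses 140.
Checked against all permutations: $483k is optimal.

Maximum total: $483k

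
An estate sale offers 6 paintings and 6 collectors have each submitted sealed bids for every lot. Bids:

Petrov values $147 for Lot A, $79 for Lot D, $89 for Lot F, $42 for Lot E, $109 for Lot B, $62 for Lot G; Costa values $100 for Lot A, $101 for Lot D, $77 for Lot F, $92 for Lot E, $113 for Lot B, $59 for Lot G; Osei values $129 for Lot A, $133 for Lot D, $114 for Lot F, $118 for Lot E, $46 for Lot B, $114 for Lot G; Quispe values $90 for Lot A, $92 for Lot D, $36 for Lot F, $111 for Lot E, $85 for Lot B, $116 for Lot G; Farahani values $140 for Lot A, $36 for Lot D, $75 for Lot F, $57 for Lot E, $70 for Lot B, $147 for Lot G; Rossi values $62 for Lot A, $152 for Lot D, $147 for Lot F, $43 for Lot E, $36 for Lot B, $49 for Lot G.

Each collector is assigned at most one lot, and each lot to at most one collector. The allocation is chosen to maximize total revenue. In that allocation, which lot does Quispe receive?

Quispe receives Lot E.

This is a one-to-one assignment (maximum-weight bipartite matching).
Optimal: Petrov→Lot A ($147), Costa→Lot B ($113), Osei→Lot D ($133), Quispe→Lot E ($111), Farahani→Lot G ($147), Rossi→Lot F ($147) — total 147+113+133+111+147+147 = $798.
Column-greedy (each lot in turn goes to its best remaining collector) gives $784, worse by 14.
Every other assignment is strictly worse.
Quispe's own top lot is Lot G ($116), but forcing Quispe→Lot G and reassigning the rest optimally gives only $737 — worse by 61.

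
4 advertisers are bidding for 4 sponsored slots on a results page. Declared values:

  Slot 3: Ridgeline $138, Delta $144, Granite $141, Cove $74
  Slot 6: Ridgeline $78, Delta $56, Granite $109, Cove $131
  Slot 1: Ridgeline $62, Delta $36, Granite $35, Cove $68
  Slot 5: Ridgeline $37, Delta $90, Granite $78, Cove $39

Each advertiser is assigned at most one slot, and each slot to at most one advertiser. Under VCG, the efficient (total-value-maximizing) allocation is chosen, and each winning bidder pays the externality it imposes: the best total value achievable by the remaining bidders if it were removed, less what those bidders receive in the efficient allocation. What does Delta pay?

Efficient allocation: Ridgeline→Slot 1 ($62), Delta→Slot 5 ($90), Granite→Slot 3 ($141), Cove→Slot 6 ($131); total welfare W = $424.
Delta receives Slot 5 at value $90, so the others get W − 90 = $334.
Without Delta: best allocation of the remaining 3 bidders over all 4 slots is Ridgeline→Slot 3 ($138), Granite→Slot 5 ($78), Cove→Slot 6 ($131), total $347.
VCG payment = (others' best without Delta) − (others' welfare with Delta) = 347 − 334 = $13.

Delta pays $13.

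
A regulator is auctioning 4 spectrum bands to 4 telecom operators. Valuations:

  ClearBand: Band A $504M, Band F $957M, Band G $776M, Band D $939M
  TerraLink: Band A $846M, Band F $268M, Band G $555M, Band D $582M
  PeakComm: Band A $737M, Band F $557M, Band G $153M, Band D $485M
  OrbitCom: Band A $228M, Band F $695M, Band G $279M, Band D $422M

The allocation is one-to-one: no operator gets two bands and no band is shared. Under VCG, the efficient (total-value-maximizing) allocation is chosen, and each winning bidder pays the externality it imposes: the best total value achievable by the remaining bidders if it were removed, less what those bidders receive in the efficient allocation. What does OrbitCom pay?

Efficient allocation: ClearBand→Band D ($939M), TerraLink→Band G ($555M), PeakComm→Band A ($737M), OrbitCom→Band F ($695M); total welfare W = $2926M.
OrbitCom receives Band F at value $695M, so the others get W − 695 = $2231M.
Without OrbitCom: best allocation of the remaining 3 bidders over all 4 bands is ClearBand→Band D ($939M), TerraLink→Band A ($846M), PeakComm→Band F ($557M), total $2342M.
VCG payment = (others' best without OrbitCom) − (others' welfare with OrbitCom) = 2342 − 2231 = $111M.

OrbitCom pays $111M.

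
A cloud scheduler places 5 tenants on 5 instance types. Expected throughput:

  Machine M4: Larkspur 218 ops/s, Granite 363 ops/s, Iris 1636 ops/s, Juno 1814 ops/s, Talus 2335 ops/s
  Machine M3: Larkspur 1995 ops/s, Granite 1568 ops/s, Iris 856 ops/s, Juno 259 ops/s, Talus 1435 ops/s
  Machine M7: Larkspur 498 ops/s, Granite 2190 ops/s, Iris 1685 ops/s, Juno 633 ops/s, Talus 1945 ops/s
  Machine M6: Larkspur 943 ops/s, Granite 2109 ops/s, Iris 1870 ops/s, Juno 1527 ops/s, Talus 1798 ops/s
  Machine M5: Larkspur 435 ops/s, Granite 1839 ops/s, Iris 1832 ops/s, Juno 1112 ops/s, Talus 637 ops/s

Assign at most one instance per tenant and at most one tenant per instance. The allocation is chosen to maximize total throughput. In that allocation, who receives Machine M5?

Optimal: Larkspur→Machine M3 (1995 ops/s), Granite→Machine M7 (2190 ops/s), Iris→Machine M5 (1832 ops/s), Juno→Machine M6 (1527 ops/s), Talus→Machine M4 (2335 ops/s) — total 1995+2190+1832+1527+2335 = 9879 ops/s.
No other one-to-one assignment exceeds 9879 ops/s.
Iris's own top instance is Machine M6 (1870 ops/s), but forcing Iris→Machine M6 and reassigning the rest optimally gives only 9502 ops/s — worse by 377.

Iris receives Machine M5.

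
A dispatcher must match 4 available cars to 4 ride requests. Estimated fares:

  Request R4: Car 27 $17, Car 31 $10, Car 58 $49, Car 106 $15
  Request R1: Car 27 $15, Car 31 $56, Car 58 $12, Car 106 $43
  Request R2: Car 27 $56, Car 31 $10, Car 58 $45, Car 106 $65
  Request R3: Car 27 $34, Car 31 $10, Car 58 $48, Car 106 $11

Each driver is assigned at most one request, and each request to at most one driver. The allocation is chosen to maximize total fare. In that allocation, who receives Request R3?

Car 27 receives Request R3.

Optimal: Car 27→Request R3 ($34), Car 31→Request R1 ($56), Car 58→Request R4 ($49), Car 106→Request R2 ($65) — total 34+56+49+65 = $204.
Row-greedy (each driver in turn takes its best remaining request) gives $172, worse by 32.
Checked against all permutations: $204 is optimal.
Car 27's own top request is Request R2 ($56), but forcing Car 27→Request R2 and reassigning the rest optimally gives only $175 — worse by 29.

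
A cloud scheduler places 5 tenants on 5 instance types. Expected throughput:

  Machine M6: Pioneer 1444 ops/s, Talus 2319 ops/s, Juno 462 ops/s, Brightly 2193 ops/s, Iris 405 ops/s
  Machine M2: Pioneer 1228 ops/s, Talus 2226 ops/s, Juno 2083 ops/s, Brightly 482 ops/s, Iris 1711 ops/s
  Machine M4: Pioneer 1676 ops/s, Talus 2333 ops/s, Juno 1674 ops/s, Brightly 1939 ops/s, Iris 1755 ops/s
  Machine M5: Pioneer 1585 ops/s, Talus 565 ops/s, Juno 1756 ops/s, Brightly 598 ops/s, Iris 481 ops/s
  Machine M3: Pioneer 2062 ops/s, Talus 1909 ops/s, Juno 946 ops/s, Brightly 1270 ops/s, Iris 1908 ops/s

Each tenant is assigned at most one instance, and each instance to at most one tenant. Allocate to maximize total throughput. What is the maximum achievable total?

Optimal: Pioneer→Machine M5 (1585 ops/s), Talus→Machine M4 (2333 ops/s), Juno→Machine M2 (2083 ops/s), Brightly→Machine M6 (2193 ops/s), Iris→Machine M3 (1908 ops/s) — total 1585+2333+2083+2193+1908 = 10102 ops/s.
Row-greedy (each tenant in turn takes its best remaining instance) gives 9152 ops/s, worse by 950.

Max total: 10102 ops/s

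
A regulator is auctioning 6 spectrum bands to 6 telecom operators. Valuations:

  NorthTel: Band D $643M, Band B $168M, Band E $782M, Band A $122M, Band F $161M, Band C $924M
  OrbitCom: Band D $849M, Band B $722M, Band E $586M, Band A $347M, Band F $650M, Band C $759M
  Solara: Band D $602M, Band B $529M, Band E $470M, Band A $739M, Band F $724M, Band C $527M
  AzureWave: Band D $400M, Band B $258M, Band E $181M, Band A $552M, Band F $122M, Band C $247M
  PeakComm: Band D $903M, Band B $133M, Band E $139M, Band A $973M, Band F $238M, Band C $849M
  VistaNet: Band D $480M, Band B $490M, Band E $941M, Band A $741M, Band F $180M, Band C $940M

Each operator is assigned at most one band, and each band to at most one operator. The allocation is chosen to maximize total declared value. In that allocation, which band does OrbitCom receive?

OrbitCom receives Band B.

Optimal: NorthTel→Band C ($924M), OrbitCom→Band B ($722M), Solara→Band F ($724M), AzureWave→Band A ($552M), PeakComm→Band D ($903M), VistaNet→Band E ($941M) — total 924+722+724+552+903+941 = $4766M.
Row-greedy (each operator in turn takes its best remaining band) gives $3949M, worse by 817.
Next-best assignment: NorthTel→Band C, OrbitCom→Band B, Solara→Band F, AzureWave→Band D, PeakComm→Band A, VistaNet→Band E = $4684M.
Every other assignment is strictly worse.
OrbitCom's own top band is Band D ($849M), but forcing OrbitCom→Band D and reassigning the rest optimally gives only $4669M — worse by 97.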